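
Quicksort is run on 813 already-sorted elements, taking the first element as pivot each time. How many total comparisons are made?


Sum of comparisons per partition:
812 + 811 + ... + 1 + 0
= 813 * (813 - 1) / 2
= 813 * 812 / 2
= 330078


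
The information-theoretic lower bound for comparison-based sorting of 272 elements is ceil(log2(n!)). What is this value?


A binary decision tree of height h has at most 2^h leaves and needs at least n! of them, so h >= ceil(log2(n!)).
272! is far too large to multiply out, so use Stirling's series:
  ln(n!) ~ n ln n - n + (1/2) ln(2 pi n) + 1/(12n)  (error below 1/(360 n^3), negligible here)
  ln(272) = 5.6058021
  n ln n = 272 * 5.6058021 = 1524.7782
  (1/2) ln(2 pi * 272) = (1/2) ln(1709.0264) = 3.7218
  1/(12*272) = 0.0003
  ln(272!) ~ 1524.7782 - 272 + 3.7218 + 0.0003 = 1256.5003
Convert to base 2: log2(272!) = 1256.5003 / ln 2 = 1256.5003 / 0.69314718 = 1812.7468
ceil(1812.7468) = 1813


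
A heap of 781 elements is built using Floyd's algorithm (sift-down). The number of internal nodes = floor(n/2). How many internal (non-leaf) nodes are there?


Leaf nodes occupy roughly half the array.
Sift-down is called for each internal node, starting from the last one.
Internal nodes = floor(n/2) = floor(781/2) = 390


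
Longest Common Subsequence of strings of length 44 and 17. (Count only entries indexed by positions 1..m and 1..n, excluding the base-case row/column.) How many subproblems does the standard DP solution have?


DP table indexed by positions in both strings.
First string: 44 positions
Second string: 17 positions
Total = 44 * 17 = 748


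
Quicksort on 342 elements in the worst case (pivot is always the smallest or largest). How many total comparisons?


In the worst case, each partition step picks the worst pivot:
  Partition 1: 341 comparisons (n-1 elements to compare)
  Partition 2: 340 comparisons
  Partition 3: 339 comparisons
  Partition 4: 338 comparisons
  Partition 5: 337 comparisons
  ...
  Last partition: 0 comparisons
Total = (n-1) + (n-2) + ... + 1 + 0 = n*(n-1)/2
= 342*341/2 = 58311


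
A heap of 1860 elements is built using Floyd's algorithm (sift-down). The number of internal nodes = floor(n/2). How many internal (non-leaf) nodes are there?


Leaf nodes occupy roughly half the array.
Sift-down is called for each internal node, starting from the last one.
Internal nodes = floor(n/2) = floor(1860/2) = 930


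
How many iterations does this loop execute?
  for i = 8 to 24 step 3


The loop variable i takes values starting at 8 and increments by 3 each iteration.
Sequence: i = 8, 11, 14, 17, 20, 23
The upper bound 24 is inclusive, so the count is floor((last - first) / step) + 1:
floor((24 - 8) / 3) + 1 = floor(16/3) + 1 = 5 + 1 = 6


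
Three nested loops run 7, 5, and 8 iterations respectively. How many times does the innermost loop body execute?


Loop 1 (outermost): 7 iterations
Loop 2 (middle): 5 iterations per outer
Loop 3 (innermost): 8 iterations per middle
Total = 7 * 5 * 8 = 280


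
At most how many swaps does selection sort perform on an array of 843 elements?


Each of the 842 passes places one element in its final position.
Pass 1: swap minimum into position 0
Pass 2: swap minimum of remaining into position 1
...
Pass 842: last two elements, one swap
Maximum swaps = 843 - 1 = 842


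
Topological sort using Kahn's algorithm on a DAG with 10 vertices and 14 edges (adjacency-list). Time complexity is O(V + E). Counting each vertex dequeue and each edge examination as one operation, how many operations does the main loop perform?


Kahn's algorithm:
  1. Compute in-degrees: O(V + E)
  2. Process queue: each vertex dequeued once (O(V))
     each edge examined once (O(E))
Total = V + E = 10 + 14 = 24


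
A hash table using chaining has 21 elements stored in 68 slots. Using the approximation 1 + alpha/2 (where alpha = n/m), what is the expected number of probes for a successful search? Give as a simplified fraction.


Load factor alpha = n/m = 21/68
Expected probes = 1 + alpha/2 = 1 + 21/(2*68)
= 1 + 21/136
= 136/136 + 21/136
= 157/136


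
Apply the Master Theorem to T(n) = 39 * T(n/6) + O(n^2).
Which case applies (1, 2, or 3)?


The Master Theorem: T(n) = a*T(n/b) + O(n^c)
  a = 39, b = 6, c = 2
log_b(a) = log_6(39) ~ 2.045
Compare b^c with a: 6^2 = 36 < 39, so c < log_b(a).
Since c < log_b(a), Case 1 applies.
T(n) = O(n^(log_6 39)) ~ O(n^2.045)
Master Theorem case = 1


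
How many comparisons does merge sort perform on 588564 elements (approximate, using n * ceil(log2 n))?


Recursion depth: ceil(log2(588564)) = 20
Each recursion level merges n = 588564 elements
Total = 588564 * 20 = 11771280


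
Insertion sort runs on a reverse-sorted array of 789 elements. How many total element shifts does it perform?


Sum of shifts = 1 + 2 + 3 + ... + 788
= 789 * 788 / 2
= 621732 / 2
= 310866


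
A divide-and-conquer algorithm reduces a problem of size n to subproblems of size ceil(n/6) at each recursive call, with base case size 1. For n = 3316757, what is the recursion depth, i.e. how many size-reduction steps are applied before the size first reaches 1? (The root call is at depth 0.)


Each step divides the size by 6 (rounding up); after k steps the size is ceil(n/6^k), which equals 1 exactly when 6^k >= n.
So the depth is the smallest k with 6^k >= 3316757, i.e. ceil(log_6(3316757)).
6^8 = 1679616 < 3316757 <= 10077696 = 6^9
Recursion depth = 9


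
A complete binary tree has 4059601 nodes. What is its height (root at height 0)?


In a complete binary tree, level k holds nodes 2^k .. 2^(k+1)-1 (1-indexed).
Height = floor(log2(n)) = floor(log2(4059601)) = 21
Check: 2^21 = 2097152 <= 4059601 < 4194304 = 2^22


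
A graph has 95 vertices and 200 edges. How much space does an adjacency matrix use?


Adjacency matrix: V x V grid of entries
Space = V^2 = 95^2 = 95 * 95 = 9025


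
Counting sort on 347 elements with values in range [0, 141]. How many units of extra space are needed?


Output array size: 347 (to store sorted result)
Count array size: 142 (one slot per possible value, range 0 to 141)
Total extra space = 347 + 142 = 489


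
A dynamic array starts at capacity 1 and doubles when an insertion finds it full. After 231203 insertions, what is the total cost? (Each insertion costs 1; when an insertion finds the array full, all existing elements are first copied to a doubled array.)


Insertion cost: 231203 (one per element)
Resizes occur just before inserting elements 2, 3, 5, 9, ...
Elements copied at each resize: 1 + 2 + 4 + 8 + 16 + 32 + 64 + 128 + 256 + 512 + 1024 + 2048 + 4096 + 8192 + 16384 + 32768 + 65536 + 131072
Sum of copies = 262143 (geometric series: 2^k - 1)
Total = 231203 + 262143 = 493346


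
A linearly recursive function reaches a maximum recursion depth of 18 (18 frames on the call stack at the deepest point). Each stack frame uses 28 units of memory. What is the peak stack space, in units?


Maximum recursion depth = 18 frames
Memory per frame = 28 units
Total stack space = depth * frame_size
= 18 * 28 = 504


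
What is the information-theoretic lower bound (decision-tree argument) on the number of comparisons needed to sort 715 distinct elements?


A binary decision tree of height h has at most 2^h leaves and needs at least n! of them, so h >= ceil(log2(n!)).
715! is far too large to multiply out, so use Stirling's series:
  ln(n!) ~ n ln n - n + (1/2) ln(2 pi n) + 1/(12n)  (error below 1/(360 n^3), negligible here)
  ln(715) = 6.5722825
  n ln n = 715 * 6.5722825 = 4699.1820
  (1/2) ln(2 pi * 715) = (1/2) ln(4492.4775) = 4.2051
  1/(12*715) = 0.0001
  ln(715!) ~ 4699.1820 - 715 + 4.2051 + 0.0001 = 3988.3872
Convert to base 2: log2(715!) = 3988.3872 / ln 2 = 3988.3872 / 0.69314718 = 5754.0264
ceil(5754.0264) = 5755


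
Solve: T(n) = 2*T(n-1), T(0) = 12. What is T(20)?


Unrolling:
T(20) = 2*T(19) = 2^2*T(18) = ... = 2^20*T(0)
= 2^20 * 12
= 1048576 * 12 = 12582912


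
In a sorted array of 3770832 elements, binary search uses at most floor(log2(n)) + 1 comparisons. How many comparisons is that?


Halving sequence: 3770832 -> 1885416 -> 942708 -> 471354 -> 235677 -> 117838 -> 58919 -> 29459 -> 14729 -> 7364 -> 3682 -> 1841 -> 920 -> 460 -> 230 -> 115 -> 57 -> 28 -> 14 -> 7 -> 3 -> 1
Number of halvings = 21
Max comparisons = 21 + 1 = 22


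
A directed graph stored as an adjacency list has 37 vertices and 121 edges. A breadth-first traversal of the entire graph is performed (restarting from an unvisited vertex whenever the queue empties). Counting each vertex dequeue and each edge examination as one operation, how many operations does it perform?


A full BFS traversal dequeues each vertex once and examines each edge once.
Vertex visits: 37
Edge visits: 121
V + E = 37 + 121 = 158


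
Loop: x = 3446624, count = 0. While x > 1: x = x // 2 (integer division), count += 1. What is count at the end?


The variable x halves each step:
x = 3446624 -> 1723312 -> 861656 -> 430828 -> 215414 -> 107707 -> 53853 -> 26926 -> 13463 -> 6731 -> 3365 -> 1682 -> 841 -> 420 -> 210 -> 105 -> 52 -> 26 -> 13 -> 6 -> 3 -> 1
Number of halvings = floor(log2(3446624)) = 21


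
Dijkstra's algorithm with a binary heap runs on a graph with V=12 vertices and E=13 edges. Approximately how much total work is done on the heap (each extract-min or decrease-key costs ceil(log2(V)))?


Dijkstra with a binary heap: each vertex is extracted once, each edge may relax once.
Each heap operation costs O(log V).
V + E = 12 + 13 = 25
ceil(log2(12)) = 4 (since 2^3 = 8 < 12 <= 16 = 2^4)
Total heap work = (V+E) * ceil(log2(V)) = 25 * 4 = 100


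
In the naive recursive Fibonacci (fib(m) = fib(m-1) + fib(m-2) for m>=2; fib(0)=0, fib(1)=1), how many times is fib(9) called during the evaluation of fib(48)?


Let N(m) = number of times fib(m) is called while evaluating fib(48).
N(48) = 1 (the initial call).
N(47) = 1 (only fib(48) calls it).
For 1 <= m <= 46: fib(m) is called by fib(m+1) and fib(m+2), so
  N(m) = N(m+1) + N(m+2).
fib(0) is called only by fib(2), so N(0) = N(2).
Walk down from m=48:
  N(48)=1, N(47)=1, N(46)=2, N(45)=3, N(44)=5, N(43)=8, N(42)=13, N(41)=21, N(40)=34, N(39)=55, N(38)=89, N(37)=144, N(36)=233, N(35)=377, N(34)=610, N(33)=987, N(32)=1597, N(31)=2584, N(30)=4181, N(29)=6765, N(28)=10946, N(27)=17711, N(26)=28657, N(25)=46368, N(24)=75025, N(23)=121393, N(22)=196418, N(21)=317811, N(20)=514229, N(19)=832040, N(18)=1346269, N(17)=2178309, N(16)=3524578, N(15)=5702887, N(14)=9227465, N(13)=14930352, N(12)=24157817, N(11)=39088169, N(10)=63245986, N(9)=102334155
N(9) = 102334155


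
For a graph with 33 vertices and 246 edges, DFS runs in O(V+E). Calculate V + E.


A full DFS traversal visits each vertex once and examines each edge once.
V = 33
E = 246
Sum = 33 + 246 = 279


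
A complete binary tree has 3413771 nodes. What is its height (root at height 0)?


In a complete binary tree, level k holds nodes 2^k .. 2^(k+1)-1 (1-indexed).
Height = floor(log2(n)) = floor(log2(3413771)) = 21
Check: 2^21 = 2097152 <= 3413771 < 4194304 = 2^22


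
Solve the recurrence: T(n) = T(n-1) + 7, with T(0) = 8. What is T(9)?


Unrolling the recurrence:
T(9) = T(8) + 7
       = T(7) + 7 + 7
       = T(6) + 7*3
       ...
       = T(0) + 7*9
       = 8 + 63 = 71


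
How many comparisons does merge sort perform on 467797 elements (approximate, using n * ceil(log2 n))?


Recursion depth: ceil(log2(467797)) = 19
Each recursion level merges n = 467797 elements
Total = 467797 * 19 = 8888143


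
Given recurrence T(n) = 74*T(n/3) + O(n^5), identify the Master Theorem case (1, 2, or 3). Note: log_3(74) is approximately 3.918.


Master Theorem parameters: a=74, b=3, c=5
log_b(a) = 3.918
Compare b^c with a: 3^5 = 243 > 74, so c > log_b(a).
Comparing c=5 vs log_b(a)=3.918:
5 > 3.918 => Case 3
Result: T(n) = O(n^5)
Master Theorem case = 3


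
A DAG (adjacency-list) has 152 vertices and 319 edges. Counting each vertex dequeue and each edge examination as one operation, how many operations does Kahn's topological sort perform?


V = 152 (vertex processing)
E = 319 (edge processing)
V + E = 152 + 319 = 471


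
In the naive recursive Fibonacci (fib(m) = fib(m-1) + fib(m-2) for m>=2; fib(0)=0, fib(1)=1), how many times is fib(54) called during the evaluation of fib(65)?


Let N(m) = number of times fib(m) is called while evaluating fib(65).
N(65) = 1 (the initial call).
N(64) = 1 (only fib(65) calls it).
For 1 <= m <= 63: fib(m) is called by fib(m+1) and fib(m+2), so
  N(m) = N(m+1) + N(m+2).
fib(0) is called only by fib(2), so N(0) = N(2).
Walk down from m=65:
  N(65)=1, N(64)=1, N(63)=2, N(62)=3, N(61)=5, N(60)=8, N(59)=13, N(58)=21, N(57)=34, N(56)=55, N(55)=89, N(54)=144
N(54) = 144


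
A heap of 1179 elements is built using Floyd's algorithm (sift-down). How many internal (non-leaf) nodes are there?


Leaf nodes occupy roughly half the array.
Sift-down is called for each internal node, starting from the last one.
Internal nodes = floor(n/2) = floor(1179/2) = 589


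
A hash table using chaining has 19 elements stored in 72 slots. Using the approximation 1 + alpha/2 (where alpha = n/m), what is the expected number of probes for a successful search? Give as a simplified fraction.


Load factor alpha = n/m = 19/72
Expected probes = 1 + alpha/2 = 1 + 19/(2*72)
= 1 + 19/144
= 144/144 + 19/144
= 163/144


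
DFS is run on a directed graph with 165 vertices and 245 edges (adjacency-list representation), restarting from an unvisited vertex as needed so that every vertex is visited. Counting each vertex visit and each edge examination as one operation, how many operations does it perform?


A full DFS traversal processes each vertex exactly once (push/pop on stack).
Each directed edge is examined once.
V = 165, E = 245
V + E = 410


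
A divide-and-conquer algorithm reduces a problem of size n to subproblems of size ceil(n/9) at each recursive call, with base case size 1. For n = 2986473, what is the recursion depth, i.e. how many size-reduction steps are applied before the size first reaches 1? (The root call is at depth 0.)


Each step divides the size by 9 (rounding up); after k steps the size is ceil(n/9^k), which equals 1 exactly when 9^k >= n.
So the depth is the smallest k with 9^k >= 2986473, i.e. ceil(log_9(2986473)).
9^6 = 531441 < 2986473 <= 4782969 = 9^7
Recursion depth = 7


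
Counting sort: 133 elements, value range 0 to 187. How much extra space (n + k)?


n = 133 (output array)
k = 188 (count array for 188 distinct values)
Extra space = 133 + 188 = 321


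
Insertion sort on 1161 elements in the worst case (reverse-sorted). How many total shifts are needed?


In the worst case (reverse-sorted), each element shifts past all previous:
  Element 1: 1 shifts
  Element 2: 2 shifts
  Element 3: 3 shifts
  Element 4: 4 shifts
  Element 5: 5 shifts
  ...
  Element 1160: 1160 shifts
Total = 1 + 2 + ... + 1160
= 1161*(1161-1)/2 = 673380


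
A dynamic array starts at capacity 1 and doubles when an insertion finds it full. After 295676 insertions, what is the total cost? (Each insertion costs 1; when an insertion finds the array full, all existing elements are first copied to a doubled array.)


Insertion cost: 295676 (one per element)
Resizes occur just before inserting elements 2, 3, 5, 9, ...
Elements copied at each resize: 1 + 2 + 4 + 8 + 16 + 32 + 64 + 128 + 256 + 512 + 1024 + 2048 + 4096 + 8192 + 16384 + 32768 + 65536 + 131072 + 262144
Sum of copies = 524287 (geometric series: 2^k - 1)
Total = 295676 + 524287 = 819963


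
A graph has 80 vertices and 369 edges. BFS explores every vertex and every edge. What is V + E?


A full BFS traversal dequeues each vertex once and examines each edge once.
Vertex visits: 80
Edge visits: 369
V + E = 80 + 369 = 449


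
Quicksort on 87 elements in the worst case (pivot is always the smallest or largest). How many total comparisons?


In the worst case, each partition step picks the worst pivot:
  Partition 1: 86 comparisons (n-1 elements to compare)
  Partition 2: 85 comparisons
  Partition 3: 84 comparisons
  Partition 4: 83 comparisons
  Partition 5: 82 comparisons
  ...
  Last partition: 0 comparisons
Total = (n-1) + (n-2) + ... + 1 + 0 = n*(n-1)/2
= 87*86/2 = 3741


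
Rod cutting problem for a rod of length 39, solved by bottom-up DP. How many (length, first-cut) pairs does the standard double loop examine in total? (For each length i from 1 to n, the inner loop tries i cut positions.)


For each subproblem length i = 1..39, the inner loop considers i possible first cuts.
Total = 1 + 2 + ... + 39
= 39*(39+1)/2
= 39*40/2 = 780


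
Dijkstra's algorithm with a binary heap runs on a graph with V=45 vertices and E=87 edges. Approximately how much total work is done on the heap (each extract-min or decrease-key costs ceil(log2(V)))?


Dijkstra with a binary heap: each vertex is extracted once, each edge may relax once.
Each heap operation costs O(log V).
V + E = 45 + 87 = 132
ceil(log2(45)) = 6 (since 2^5 = 32 < 45 <= 64 = 2^6)
Total heap work = (V+E) * ceil(log2(V)) = 132 * 6 = 792


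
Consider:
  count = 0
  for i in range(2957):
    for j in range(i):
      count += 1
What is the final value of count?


For each i, the inner loop runs i times:
  i=0: inner runs 0 times
  i=1: inner runs 1 time
  i=2: inner runs 2 times
  i=3: inner runs 3 times
  i=4: inner runs 4 times
  i=5: inner runs 5 times
  i=6: inner runs 6 times
  i=7: inner runs 7 times
  ...
Total = 0 + 1 + 2 + ... + 2956 = 2957*(2957-1)/2 = 4370446


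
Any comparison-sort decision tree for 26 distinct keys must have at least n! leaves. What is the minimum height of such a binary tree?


A binary decision tree of height h has at most 2^h leaves and needs at least n! of them, so h >= ceil(log2(n!)).
Compute 26! as a running product:
  x2 = 2, x3 = 6, x4 = 24, x5 = 120
  x6 = 720, x7 = 5040, x8 = 40320, x9 = 362880
  x10 = 3628800, x11 = 39916800, x12 = 479001600, x13 = 6227020800
  x14 = 87178291200, x15 = 1307674368000, x16 = 20922789888000, x17 = 355687428096000
  x18 = 6402373705728000, x19 = 121645100408832000, x20 = 2432902008176640000, x21 = 51090942171709440000
  x22 = 1124000727777607680000, x23 = 25852016738884976640000, x24 = 620448401733239439360000, x25 = 15511210043330985984000000
  x26 = 403291461126605635584000000
26! = 403291461126605635584000000
Bracket between powers of 2:
  2^88 = 309485009821345068724781056 < 403291461126605635584000000 <= 618970019642690137449562112 = 2^89
So ceil(log2(26!)) = 89


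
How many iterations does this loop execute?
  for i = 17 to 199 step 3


The loop variable i takes values starting at 17 and increments by 3 each iteration.
Sequence: i = 17, 20, 23, 26, 29, 32, 35, 38, 41, ...
The upper bound 199 is inclusive, so the count is floor((last - first) / step) + 1:
floor((199 - 17) / 3) + 1 = floor(182/3) + 1 = 60 + 1 = 61


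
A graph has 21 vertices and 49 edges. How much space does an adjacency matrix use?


Adjacency matrix: V x V grid of entries
Space = V^2 = 21^2 = 21 * 21 = 441


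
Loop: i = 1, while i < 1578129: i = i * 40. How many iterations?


i multiplies by 40 each step:
i = 1 -> 40 -> 1600 -> 64000 -> 2560000 (stop)
Iterations = ceil(log_40(1578129)) = 4


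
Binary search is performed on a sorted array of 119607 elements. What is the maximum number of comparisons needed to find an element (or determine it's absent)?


Binary search halves the search space each comparison:
  Step 1: search space = 119607 -> 59803
  Step 2: search space = 59803 -> 29901
  Step 3: search space = 29901 -> 14950
  Step 4: search space = 14950 -> 7475
  Step 5: search space = 7475 -> 3737
  Step 6: search space = 3737 -> 1868
  Step 7: search space = 1868 -> 934
  Step 8: search space = 934 -> 467
  Step 9: search space = 467 -> 233
  Step 10: search space = 233 -> 116
  Step 11: search space = 116 -> 58
  Step 12: search space = 58 -> 29
  Step 13: search space = 29 -> 14
  Step 14: search space = 14 -> 7
  Step 15: search space = 7 -> 3
  Step 16: search space = 3 -> 1
  Step 17: search space = 1 (final check)
Maximum comparisons = floor(log2(119607)) + 1 = 16 + 1 = 17


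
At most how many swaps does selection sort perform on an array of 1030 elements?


Each of the 1029 passes places one element in its final position.
Pass 1: swap minimum into position 0
Pass 2: swap minimum of remaining into position 1
...
Pass 1029: last two elements, one swap
Maximum swaps = 1030 - 1 = 1029


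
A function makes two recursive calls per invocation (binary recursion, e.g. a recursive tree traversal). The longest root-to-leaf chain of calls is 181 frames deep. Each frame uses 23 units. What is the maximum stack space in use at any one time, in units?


Binary recursion: the two calls run one after the other, so only one root-to-leaf chain of frames is on the stack at a time.
Maximum depth (longest chain) = 181 frames
Each frame = 23 units
Max stack space = 181 * 23 = 4163


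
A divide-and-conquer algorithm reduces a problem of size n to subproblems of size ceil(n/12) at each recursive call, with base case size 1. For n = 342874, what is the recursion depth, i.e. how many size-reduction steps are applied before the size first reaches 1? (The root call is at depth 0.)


Each step divides the size by 12 (rounding up); after k steps the size is ceil(n/12^k), which equals 1 exactly when 12^k >= n.
So the depth is the smallest k with 12^k >= 342874, i.e. ceil(log_12(342874)).
12^5 = 248832 < 342874 <= 2985984 = 12^6
Recursion depth = 6


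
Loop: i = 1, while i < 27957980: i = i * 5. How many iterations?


i multiplies by 5 each step:
i = 1 -> 5 -> 25 -> 125 -> 625 -> 3125 -> 15625 -> 78125 -> 390625 -> 1953125 -> 9765625 -> 48828125 (stop)
Iterations = ceil(log_5(27957980)) = 11


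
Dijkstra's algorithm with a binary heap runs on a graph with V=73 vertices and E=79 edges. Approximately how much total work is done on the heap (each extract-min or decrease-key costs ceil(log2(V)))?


Dijkstra with a binary heap: each vertex is extracted once, each edge may relax once.
Each heap operation costs O(log V).
V + E = 73 + 79 = 152
ceil(log2(73)) = 7 (since 2^6 = 64 < 73 <= 128 = 2^7)
Total heap work = (V+E) * ceil(log2(V)) = 152 * 7 = 1064


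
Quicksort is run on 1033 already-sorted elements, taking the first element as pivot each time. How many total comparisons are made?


Sum of comparisons per partition:
1032 + 1031 + ... + 1 + 0
= 1033 * (1033 - 1) / 2
= 1033 * 1032 / 2
= 533028


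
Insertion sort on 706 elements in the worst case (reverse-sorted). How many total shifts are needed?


In the worst case (reverse-sorted), each element shifts past all previous:
  Element 1: 1 shifts
  Element 2: 2 shifts
  Element 3: 3 shifts
  Element 4: 4 shifts
  Element 5: 5 shifts
  ...
  Element 705: 705 shifts
Total = 1 + 2 + ... + 705
= 706*(706-1)/2 = 248865


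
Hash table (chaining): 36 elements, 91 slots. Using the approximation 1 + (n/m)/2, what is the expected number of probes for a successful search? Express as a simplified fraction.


Computing expected probes:
alpha = 36/91
= 1 + alpha/2
= 1 + 36/(2*91)
= (2*91 + 36) / (2*91)
= 218/182 = 109/91


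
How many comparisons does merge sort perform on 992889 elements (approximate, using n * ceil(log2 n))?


Recursion depth: ceil(log2(992889)) = 20
Each recursion level merges n = 992889 elements
Total = 992889 * 20 = 19857780


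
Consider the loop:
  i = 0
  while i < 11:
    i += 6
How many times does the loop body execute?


Starting at i = 0, each iteration adds 6.
Iterations until i >= 11:
  Iteration 1: i = 0 -> i = 6
  Iteration 2: i = 6 -> i = 12
Total iterations = ceil(11/6) = 2


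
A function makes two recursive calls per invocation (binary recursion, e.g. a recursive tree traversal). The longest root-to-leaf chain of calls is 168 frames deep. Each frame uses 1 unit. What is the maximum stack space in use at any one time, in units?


Binary recursion: the two calls run one after the other, so only one root-to-leaf chain of frames is on the stack at a time.
Maximum depth (longest chain) = 168 frames
Each frame = 1 unit
Max stack space = 168 * 1 = 168


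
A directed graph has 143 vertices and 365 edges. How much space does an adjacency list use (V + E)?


Adjacency list: one list head per vertex + one entry per edge
Vertex heads: 143
Edge entries: 365
Total = 143 + 365 = 508


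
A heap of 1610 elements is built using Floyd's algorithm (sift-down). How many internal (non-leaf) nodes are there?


Leaf nodes occupy roughly half the array.
Sift-down is called for each internal node, starting from the last one.
Internal nodes = floor(n/2) = floor(1610/2) = 805


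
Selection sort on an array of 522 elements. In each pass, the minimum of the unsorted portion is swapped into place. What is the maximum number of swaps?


Selection sort performs one swap per pass:
  Pass 1: find min in positions 0 to 521, swap with position 0
  Pass 2: find min in positions 1 to 521, swap with position 1
  Pass 3: find min in positions 2 to 521, swap with position 2
  Pass 4: find min in positions 3 to 521, swap with position 3
  Pass 5: find min in positions 4 to 521, swap with position 4
  ... (516 more passes)
Total passes (and swaps) = n - 1 = 522 - 1 = 521


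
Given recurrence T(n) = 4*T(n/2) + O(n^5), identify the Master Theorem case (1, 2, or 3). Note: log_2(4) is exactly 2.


Master Theorem parameters: a=4, b=2, c=5
log_b(a) = 2
Compare b^c with a: 2^5 = 32 > 4, so c > log_b(a).
Comparing c=5 vs log_b(a)=2:
5 > 2 => Case 3
Result: T(n) = O(n^5)
Master Theorem case = 3


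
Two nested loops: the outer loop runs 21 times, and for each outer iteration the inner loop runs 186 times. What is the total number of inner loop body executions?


Outer loop: 21 iterations
Inner loop: 186 iterations per outer iteration
Total = 21 * 186 = 3906


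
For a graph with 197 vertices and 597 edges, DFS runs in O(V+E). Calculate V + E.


A full DFS traversal visits each vertex once and examines each edge once.
V = 197
E = 597
Sum = 197 + 597 = 794


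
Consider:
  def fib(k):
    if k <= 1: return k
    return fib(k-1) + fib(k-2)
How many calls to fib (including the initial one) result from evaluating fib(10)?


Let C(m) = total calls to evaluate fib(m). Then C(0)=C(1)=1, and
C(m) = 1 + C(m-1) + C(m-2) for m >= 2.
Build the table (each entry = 1 + previous two):
  C(0) = 1
  C(1) = 1
  C(2) = 1 + 1 + 1 = 3
  C(3) = 1 + 3 + 1 = 5
  C(4) = 1 + 5 + 3 = 9
  C(5) = 1 + 9 + 5 = 15
  C(6) = 1 + 15 + 9 = 25
  C(7) = 1 + 25 + 15 = 41
  C(8) = 1 + 41 + 25 = 67
  C(9) = 1 + 67 + 41 = 109
  C(10) = 1 + 109 + 67 = 177
Total calls for fib(10) = 177


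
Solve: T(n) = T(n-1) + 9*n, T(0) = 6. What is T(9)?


Expanding the recurrence:
T(9) = T(8) + 9*9
       = T(7) + 9*8 + 9*9
       ...
       = T(0) + 9*(1 + 2 + ... + 9)
       = 6 + 9 * 9*10/2
       = 6 + 9 * 45
       = 6 + 405 = 411


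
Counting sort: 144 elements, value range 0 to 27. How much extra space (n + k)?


n = 144 (output array)
k = 28 (count array for 28 distinct values)
Extra space = 144 + 28 = 172


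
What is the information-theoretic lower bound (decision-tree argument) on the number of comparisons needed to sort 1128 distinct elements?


A binary decision tree of height h has at most 2^h leaves and needs at least n! of them, so h >= ceil(log2(n!)).
1128! is far too large to multiply out, so use Stirling's series:
  ln(n!) ~ n ln n - n + (1/2) ln(2 pi n) + 1/(12n)  (error below 1/(360 n^3), negligible here)
  ln(1128) = 7.0282014
  n ln n = 1128 * 7.0282014 = 7927.8112
  (1/2) ln(2 pi * 1128) = (1/2) ln(7087.4330) = 4.4330
  1/(12*1128) = 0.0001
  ln(1128!) ~ 7927.8112 - 1128 + 4.4330 + 0.0001 = 6804.2443
Convert to base 2: log2(1128!) = 6804.2443 / ln 2 = 6804.2443 / 0.69314718 = 9816.4495
ceil(9816.4495) = 9817


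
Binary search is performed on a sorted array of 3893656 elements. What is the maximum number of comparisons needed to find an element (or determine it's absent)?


Binary search halves the search space each comparison:
  Step 1: search space = 3893656 -> 1946828
  Step 2: search space = 1946828 -> 973414
  Step 3: search space = 973414 -> 486707
  Step 4: search space = 486707 -> 243353
  Step 5: search space = 243353 -> 121676
  Step 6: search space = 121676 -> 60838
  Step 7: search space = 60838 -> 30419
  Step 8: search space = 30419 -> 15209
  Step 9: search space = 15209 -> 7604
  Step 10: search space = 7604 -> 3802
  Step 11: search space = 3802 -> 1901
  Step 12: search space = 1901 -> 950
  Step 13: search space = 950 -> 475
  Step 14: search space = 475 -> 237
  Step 15: search space = 237 -> 118
  Step 16: search space = 118 -> 59
  Step 17: search space = 59 -> 29
  Step 18: search space = 29 -> 14
  Step 19: search space = 14 -> 7
  Step 20: search space = 7 -> 3
  Step 21: search space = 3 -> 1
  Step 22: search space = 1 (final check)
Maximum comparisons = floor(log2(3893656)) + 1 = 21 + 1 = 22


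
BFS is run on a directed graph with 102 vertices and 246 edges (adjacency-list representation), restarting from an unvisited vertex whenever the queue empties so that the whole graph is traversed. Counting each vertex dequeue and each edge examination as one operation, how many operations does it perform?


A full BFS traversal dequeues each vertex exactly once and examines each directed edge exactly once.
V = 102 (vertex processing cost)
E = 246 (edge examination cost)
Total operations proportional to V + E = 102 + 246 = 348


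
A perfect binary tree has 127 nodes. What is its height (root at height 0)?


For a perfect binary tree of height h: n = 2^(h+1) - 1, so h = log2(n+1) - 1.
  n + 1 = 128 = 2^7
  log2(128) = 7
  height = 7 - 1 = 6


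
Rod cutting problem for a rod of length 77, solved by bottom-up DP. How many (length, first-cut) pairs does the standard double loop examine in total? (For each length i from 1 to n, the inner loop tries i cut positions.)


For each subproblem length i = 1..77, the inner loop considers i possible first cuts.
Total = 1 + 2 + ... + 77
= 77*(77+1)/2
= 77*78/2 = 3003


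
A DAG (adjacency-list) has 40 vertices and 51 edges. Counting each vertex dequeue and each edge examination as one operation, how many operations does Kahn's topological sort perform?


V = 40 (vertex processing)
E = 51 (edge processing)
V + E = 40 + 51 = 91


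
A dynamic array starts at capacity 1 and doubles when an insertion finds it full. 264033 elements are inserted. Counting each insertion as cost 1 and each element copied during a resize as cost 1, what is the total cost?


n = 264033
Insertion costs: 264033
Resizes copy 1, 2, 4, ... up to the largest power of 2 that is <= n-1 = 264032, i.e. 262144.
Copy costs = 1 + 2 + 4 + 8 + 16 + 32 + 64 + 128 + 256 + 512 + 1024 + 2048 + 4096 + 8192 + 16384 + 32768 + 65536 + 131072 + 262144 = 524287
Total = 264033 + 524287 = 788320


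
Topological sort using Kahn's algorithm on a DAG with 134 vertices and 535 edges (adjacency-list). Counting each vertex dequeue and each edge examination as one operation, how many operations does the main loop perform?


Kahn's algorithm:
  1. Compute in-degrees: O(V + E)
  2. Process queue: each vertex dequeued once (O(V))
     each edge examined once (O(E))
Total = V + E = 134 + 535 = 669


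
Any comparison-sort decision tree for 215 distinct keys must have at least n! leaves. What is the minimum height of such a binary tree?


A binary decision tree of height h has at most 2^h leaves and needs at least n! of them, so h >= ceil(log2(n!)).
215! is far too large to multiply out, so use Stirling's series:
  ln(n!) ~ n ln n - n + (1/2) ln(2 pi n) + 1/(12n)  (error below 1/(360 n^3), negligible here)
  ln(215) = 5.3706380
  n ln n = 215 * 5.3706380 = 1154.6872
  (1/2) ln(2 pi * 215) = (1/2) ln(1350.8848) = 3.6043
  1/(12*215) = 0.0004
  ln(215!) ~ 1154.6872 - 215 + 3.6043 + 0.0004 = 943.2919
Convert to base 2: log2(215!) = 943.2919 / ln 2 = 943.2919 / 0.69314718 = 1360.8825
ceil(1360.8825) = 1361


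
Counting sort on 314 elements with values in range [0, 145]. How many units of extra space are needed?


Output array size: 314 (to store sorted result)
Count array size: 146 (one slot per possible value, range 0 to 145)
Total extra space = 314 + 146 = 460


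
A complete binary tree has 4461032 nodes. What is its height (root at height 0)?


In a complete binary tree, level k holds nodes 2^k .. 2^(k+1)-1 (1-indexed).
Height = floor(log2(n)) = floor(log2(4461032)) = 22
Check: 2^22 = 4194304 <= 4461032 < 8388608 = 2^23


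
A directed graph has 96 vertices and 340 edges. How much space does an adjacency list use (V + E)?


Adjacency list: one list head per vertex + one entry per edge
Vertex heads: 96
Edge entries: 340
Total = 96 + 340 = 436


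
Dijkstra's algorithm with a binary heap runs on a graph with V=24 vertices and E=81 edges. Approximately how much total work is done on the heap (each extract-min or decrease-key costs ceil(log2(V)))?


Dijkstra with a binary heap: each vertex is extracted once, each edge may relax once.
Each heap operation costs O(log V).
V + E = 24 + 81 = 105
ceil(log2(24)) = 5 (since 2^4 = 16 < 24 <= 32 = 2^5)
Total heap work = (V+E) * ceil(log2(V)) = 105 * 5 = 525


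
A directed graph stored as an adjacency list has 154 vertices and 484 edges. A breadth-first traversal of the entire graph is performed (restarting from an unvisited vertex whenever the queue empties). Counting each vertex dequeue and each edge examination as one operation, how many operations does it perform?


A full BFS traversal dequeues each vertex once and examines each edge once.
Vertex visits: 154
Edge visits: 484
V + E = 154 + 484 = 638


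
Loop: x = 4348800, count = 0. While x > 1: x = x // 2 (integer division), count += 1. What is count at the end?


The variable x halves each step:
x = 4348800 -> 2174400 -> 1087200 -> 543600 -> 271800 -> 135900 -> 67950 -> 33975 -> 16987 -> 8493 -> 4246 -> 2123 -> 1061 -> 530 -> 265 -> 132 -> 66 -> 33 -> 16 -> 8 -> 4 -> 2 -> 1
Number of halvings = floor(log2(4348800)) = 22


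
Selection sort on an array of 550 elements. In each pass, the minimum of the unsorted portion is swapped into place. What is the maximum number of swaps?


Selection sort performs one swap per pass:
  Pass 1: find min in positions 0 to 549, swap with position 0
  Pass 2: find min in positions 1 to 549, swap with position 1
  Pass 3: find min in positions 2 to 549, swap with position 2
  Pass 4: find min in positions 3 to 549, swap with position 3
  Pass 5: find min in positions 4 to 549, swap with position 4
  ... (544 more passes)
Total passes (and swaps) = n - 1 = 550 - 1 = 549


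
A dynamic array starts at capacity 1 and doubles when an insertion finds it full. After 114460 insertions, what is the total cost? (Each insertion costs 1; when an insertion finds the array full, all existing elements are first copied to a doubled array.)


Insertion cost: 114460 (one per element)
Resizes occur just before inserting elements 2, 3, 5, 9, ...
Elements copied at each resize: 1 + 2 + 4 + 8 + 16 + 32 + 64 + 128 + 256 + 512 + 1024 + 2048 + 4096 + 8192 + 16384 + 32768 + 65536
Sum of copies = 131071 (geometric series: 2^k - 1)
Total = 114460 + 131071 = 245531


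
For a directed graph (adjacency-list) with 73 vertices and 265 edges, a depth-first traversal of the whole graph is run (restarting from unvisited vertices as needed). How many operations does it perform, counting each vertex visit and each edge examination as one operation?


A full DFS traversal visits each vertex once and examines each edge once.
V = 73
E = 265
Sum = 73 + 265 = 338


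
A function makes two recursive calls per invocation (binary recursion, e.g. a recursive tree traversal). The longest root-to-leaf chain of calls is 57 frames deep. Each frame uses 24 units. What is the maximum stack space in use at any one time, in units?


Binary recursion: the two calls run one after the other, so only one root-to-leaf chain of frames is on the stack at a time.
Maximum depth (longest chain) = 57 frames
Each frame = 24 units
Max stack space = 57 * 24 = 1368


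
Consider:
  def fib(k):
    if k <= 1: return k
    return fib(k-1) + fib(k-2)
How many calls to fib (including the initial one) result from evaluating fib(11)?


Let C(m) = total calls to evaluate fib(m). Then C(0)=C(1)=1, and
C(m) = 1 + C(m-1) + C(m-2) for m >= 2.
Build the table (each entry = 1 + previous two):
  C(0) = 1
  C(1) = 1
  C(2) = 1 + 1 + 1 = 3
  C(3) = 1 + 3 + 1 = 5
  C(4) = 1 + 5 + 3 = 9
  C(5) = 1 + 9 + 5 = 15
  C(6) = 1 + 15 + 9 = 25
  C(7) = 1 + 25 + 15 = 41
  C(8) = 1 + 41 + 25 = 67
  C(9) = 1 + 67 + 41 = 109
  C(10) = 1 + 109 + 67 = 177
  C(11) = 1 + 177 + 109 = 287
Total calls for fib(11) = 287


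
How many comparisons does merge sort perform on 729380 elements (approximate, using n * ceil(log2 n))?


Recursion depth: ceil(log2(729380)) = 20
Each recursion level merges n = 729380 elements
Total = 729380 * 20 = 14587600


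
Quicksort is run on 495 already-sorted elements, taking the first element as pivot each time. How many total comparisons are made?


Sum of comparisons per partition:
494 + 493 + ... + 1 + 0
= 495 * (495 - 1) / 2
= 495 * 494 / 2
= 122265


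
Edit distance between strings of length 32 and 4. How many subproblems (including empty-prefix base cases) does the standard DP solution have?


The table includes base cases (empty prefixes).
Rows: (m+1) = 33
Columns: (n+1) = 5
Total = 33 * 5 = 165


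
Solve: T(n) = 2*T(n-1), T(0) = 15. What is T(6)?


Unrolling:
T(6) = 2*T(5) = 2^2*T(4) = ... = 2^6*T(0)
= 2^6 * 15
= 64 * 15 = 960


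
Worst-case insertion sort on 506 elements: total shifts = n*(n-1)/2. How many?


Sum of shifts = 1 + 2 + 3 + ... + 505
= 506 * 505 / 2
= 255530 / 2
= 127765


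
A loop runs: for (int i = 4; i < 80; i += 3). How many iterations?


Loop starts at i = 4, increments by 3, stops when i >= 80.
Number of iterations = ceil((80 - 4) / 3)
= ceil(76 / 3)
= 26


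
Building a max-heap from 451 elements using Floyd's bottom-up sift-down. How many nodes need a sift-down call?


In a heap of 451 elements (0-indexed array):
  Last element index: 450
  Parent of last element: floor((450 - 1) / 2) = 224
  Internal nodes: indices 0 to 224
  Count = floor(451/2) = 225


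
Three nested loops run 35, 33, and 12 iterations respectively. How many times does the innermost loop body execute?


Loop 1 (outermost): 35 iterations
Loop 2 (middle): 33 iterations per outer
Loop 3 (innermost): 12 iterations per middle
Total = 35 * 33 * 12 = 13860


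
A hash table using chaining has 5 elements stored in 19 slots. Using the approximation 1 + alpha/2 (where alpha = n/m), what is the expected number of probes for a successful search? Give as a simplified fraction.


Load factor alpha = n/m = 5/19
Expected probes = 1 + alpha/2 = 1 + 5/(2*19)
= 1 + 5/38
= 38/38 + 5/38
= 43/38


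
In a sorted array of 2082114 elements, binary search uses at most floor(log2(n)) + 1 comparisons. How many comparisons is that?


Halving sequence: 2082114 -> 1041057 -> 520528 -> 260264 -> 130132 -> 65066 -> 32533 -> 16266 -> 8133 -> 4066 -> 2033 -> 1016 -> 508 -> 254 -> 127 -> 63 -> 31 -> 15 -> 7 -> 3 -> 1
Number of halvings = 20
Max comparisons = 20 + 1 = 21


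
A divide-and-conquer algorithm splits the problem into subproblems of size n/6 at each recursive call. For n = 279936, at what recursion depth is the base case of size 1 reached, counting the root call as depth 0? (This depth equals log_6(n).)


At each depth, the problem size is divided by 6:
  Depth 0: problem size = 279936
  Depth 1: problem size = 46656
  Depth 2: problem size = 7776
  Depth 3: problem size = 1296
  Depth 4: problem size = 216
  Depth 5: problem size = 36
  Depth 6: problem size = 6
  Depth 7: problem size = 1 (base case)
The base case is reached at depth log_6(279936) = 7 (the tree has 8 levels counting depth 0, but the depth asked for is 7).
Recursion depth = 7
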